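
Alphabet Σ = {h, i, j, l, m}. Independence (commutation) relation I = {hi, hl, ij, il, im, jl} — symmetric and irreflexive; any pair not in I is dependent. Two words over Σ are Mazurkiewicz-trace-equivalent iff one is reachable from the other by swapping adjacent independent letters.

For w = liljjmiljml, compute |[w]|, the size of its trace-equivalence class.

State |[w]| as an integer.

0(l) covers ∅
1(i) covers ∅
2(l) covers 0:l
3(j) covers ∅
4(j) covers 3:j
5(m) covers 2:l, 4:j
6(i) covers 1:i
7(l) covers 5:m
8(j) covers 5:m
9(m) covers 7:l, 8:j
10(l) covers 9:m
floor of heap: 0:l, 1:i, 3:j
completions by unplaced set U, small U first (add the entries for U minus each lowest piece of U):
  |U|=1: {6}:1  {10}:1
  |U|=2: {1,6}:1  {6,10}:2  {9,10}:1
  |U|=3: {1,6,10}:3  {6,9,10}:3  {7,9,10}:1  {8,9,10}:1
  |U|=4: {1,6,9,10}:6  {6,7,9,10}:4  {6,8,9,10}:4  {7,8,9,10}:2
  |U|=5: {1,6,7,9,10}:10  {1,6,8,9,10}:10  {5,7,8,9,10}:2  {6,7,8,9,10}:10
  |U|=6: {1,6,7,8,9,10}:30  {2,5,7,8,9,10}:2  {4,5,7,8,9,10}:2  {5,6,7,8,9,10}:12
  |U|=7: {0,2,5,7,8,9,10}:2  {1,5,6,7,8,9,10}:42  {2,4,5,7,8,9,10}:4  {2,5,6,7,8,9,10}:14  {3,4,5,7,8,9,10}:2  {4,5,6,7,8,9,10}:14
  |U|=8: {0,2,4,5,7,8,9,10}:6  {0,2,5,6,7,8,9,10}:16  {1,2,5,6,7,8,9,10}:56  {1,4,5,6,7,8,9,10}:56  {2,3,4,5,7,8,9,10}:6  {2,4,5,6,7,8,9,10}:32  {3,4,5,6,7,8,9,10}:16
  |U|=9: {0,1,2,5,6,7,8,9,10}:72  {0,2,3,4,5,7,8,9,10}:12  {0,2,4,5,6,7,8,9,10}:54  {1,2,4,5,6,7,8,9,10}:144  {1,3,4,5,6,7,8,9,10}:72  {2,3,4,5,6,7,8,9,10}:54
  start at 0(l): 270
  start at 1(i): 120
  start at 3(j): 270
sum over floor = 660

660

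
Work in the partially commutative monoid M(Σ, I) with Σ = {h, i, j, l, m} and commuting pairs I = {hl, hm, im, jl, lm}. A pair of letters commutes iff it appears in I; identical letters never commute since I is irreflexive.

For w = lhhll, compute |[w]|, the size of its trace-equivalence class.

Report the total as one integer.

piece 0:l — minimal
piece 1:h — minimal
piece 2:h rests on {1:h}
piece 3:l rests on {0:l}
piece 4:l rests on {3:l}
minimal pieces: {0:l, 1:h}
ways to finish when only these pieces remain (= sum over removing one remaining piece with nothing left below it):
  1 left: {2}→1  {4}→1
  2 left: {1,2}→1  {2,4}→2  {3,4}→1
  3 left: {0,3,4}→1  {1,2,4}→3  {2,3,4}→3
  placing 0:l first → 6 extensions
  placing 1:h first → 4 extensions
total linear extensions = 10

10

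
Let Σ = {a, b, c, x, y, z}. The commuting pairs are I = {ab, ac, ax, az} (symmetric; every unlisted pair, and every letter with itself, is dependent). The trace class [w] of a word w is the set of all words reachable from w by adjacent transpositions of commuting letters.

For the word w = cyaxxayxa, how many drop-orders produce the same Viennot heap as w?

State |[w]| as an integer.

drop 0:c onto floor
drop 1:y onto {0:c}
drop 2:a onto {1:y}
drop 3:x onto {1:y}
drop 4:x onto {3:x}
drop 5:a onto {2:a}
drop 6:y onto {4:x, 5:a}
drop 7:x onto {6:y}
drop 8:a onto {6:y}
ground layer = {0:c}
drop-orders for the pieces not yet dropped (sum over which currently-grounded one goes next):
  1 to go: {7} 1  {8} 1
  2 to go: {7,8} 2
  3 to go: {6,7,8} 2
  4 to go: {4,6,7,8} 2  {5,6,7,8} 2
  5 to go: {2,5,6,7,8} 2  {3,4,6,7,8} 2  {4,5,6,7,8} 4
  6 to go: {2,4,5,6,7,8} 6  {3,4,5,6,7,8} 6
  7 to go: {2,3,4,5,6,7,8} 12
  if 0:c drops first: 12 orders

12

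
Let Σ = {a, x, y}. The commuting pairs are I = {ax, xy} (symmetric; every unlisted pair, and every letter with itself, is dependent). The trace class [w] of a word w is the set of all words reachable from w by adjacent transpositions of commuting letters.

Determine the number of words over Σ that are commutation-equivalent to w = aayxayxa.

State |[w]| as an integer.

28

piece 0:a — minimal
piece 1:a rests on {0:a}
piece 2:y rests on {1:a}
piece 3:x — minimal
piece 4:a rests on {2:y}
piece 5:y rests on {4:a}
piece 6:x rests on {3:x}
piece 7:a rests on {5:y}
minimal pieces: {0:a, 3:x}
ways to finish when only these pieces remain (= sum over removing one remaining piece with nothing left below it):
  1 left: {6}→1  {7}→1
  2 left: {3,6}→1  {5,7}→1  {6,7}→2
  3 left: {3,6,7}→3  {4,5,7}→1  {5,6,7}→3
  4 left: {2,4,5,7}→1  {3,5,6,7}→6  {4,5,6,7}→4
  5 left: {1,2,4,5,7}→1  {2,4,5,6,7}→5  {3,4,5,6,7}→10
  6 left: {0,1,2,4,5,7}→1  {1,2,4,5,6,7}→6  {2,3,4,5,6,7}→15
  placing 0:a first → 21 extensions
  placing 3:x first → 7 extensions
total linear extensions = 28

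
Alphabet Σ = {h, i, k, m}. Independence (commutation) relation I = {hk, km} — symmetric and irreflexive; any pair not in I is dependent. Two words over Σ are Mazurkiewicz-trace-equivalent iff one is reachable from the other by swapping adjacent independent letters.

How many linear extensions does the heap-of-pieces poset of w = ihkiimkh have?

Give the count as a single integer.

drop 0:i onto floor
drop 1:h onto {0:i}
drop 2:k onto {0:i}
drop 3:i onto {1:h, 2:k}
drop 4:i onto {3:i}
drop 5:m onto {4:i}
drop 6:k onto {4:i}
drop 7:h onto {5:m}
ground layer = {0:i}
drop-orders for the pieces not yet dropped (sum over which currently-grounded one goes next):
  1 to go: {6} 1  {7} 1
  2 to go: {5,7} 1  {6,7} 2
  3 to go: {5,6,7} 3
  4 to go: {4,5,6,7} 3
  5 to go: {3,4,5,6,7} 3
  6 to go: {1,3,4,5,6,7} 3  {2,3,4,5,6,7} 3
  if 0:i drops first: 6 orders

6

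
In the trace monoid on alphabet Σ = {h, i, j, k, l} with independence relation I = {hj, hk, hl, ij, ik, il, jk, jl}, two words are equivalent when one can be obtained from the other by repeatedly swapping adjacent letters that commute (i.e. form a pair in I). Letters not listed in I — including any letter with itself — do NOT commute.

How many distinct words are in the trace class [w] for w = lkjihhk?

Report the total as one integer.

140

0(l) covers ∅
1(k) covers 0:l
2(j) covers ∅
3(i) covers ∅
4(h) covers 3:i
5(h) covers 4:h
6(k) covers 1:k
floor of heap: 0:l, 2:j, 3:i
completions by unplaced set U, small U first (add the entries for U minus each lowest piece of U):
  |U|=1: {2}:1  {5}:1  {6}:1
  |U|=2: {1,6}:1  {2,5}:2  {2,6}:2  {4,5}:1  {5,6}:2
  |U|=3: {0,1,6}:1  {1,2,6}:3  {1,5,6}:3  {2,4,5}:3  {2,5,6}:6  {3,4,5}:1  {4,5,6}:3
  |U|=4: {0,1,2,6}:4  {0,1,5,6}:4  {1,2,5,6}:12  {1,4,5,6}:6  {2,3,4,5}:4  {2,4,5,6}:12  {3,4,5,6}:4
  |U|=5: {0,1,2,5,6}:20  {0,1,4,5,6}:10  {1,2,4,5,6}:30  {1,3,4,5,6}:10  {2,3,4,5,6}:20
  start at 0(l): 60
  start at 2(j): 20
  start at 3(i): 60
sum over floor = 140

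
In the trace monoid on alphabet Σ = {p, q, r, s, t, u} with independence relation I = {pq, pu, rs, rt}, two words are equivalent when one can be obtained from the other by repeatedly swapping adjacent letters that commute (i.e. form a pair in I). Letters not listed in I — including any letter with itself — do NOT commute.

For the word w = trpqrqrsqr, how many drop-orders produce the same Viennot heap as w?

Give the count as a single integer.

8

#0=t has no predecessor
#1=r has no predecessor
#2=p depends on [0:t, 1:r]
#3=q depends on [0:t, 1:r]
#4=r depends on [2:p, 3:q]
#5=q depends on [4:r]
#6=r depends on [5:q]
#7=s depends on [5:q]
#8=q depends on [6:r, 7:s]
#9=r depends on [8:q]
sources: [0:t, 1:r]
N(rest) = Σ N(rest − s) over sources s of rest; N(one piece) = 1:
  size 1 → [9]=1
  size 2 → [8,9]=1
  size 3 → [6,8,9]=1  [7,8,9]=1
  size 4 → [6,7,8,9]=2
  size 5 → [5,6,7,8,9]=2
  size 6 → [4,5,6,7,8,9]=2
  size 7 → [2,4,5,6,7,8,9]=2  [3,4,5,6,7,8,9]=2
  size 8 → [2,3,4,5,6,7,8,9]=4
  first=0(t) contributes 4
  first=1(r) contributes 4
|[w]| = 8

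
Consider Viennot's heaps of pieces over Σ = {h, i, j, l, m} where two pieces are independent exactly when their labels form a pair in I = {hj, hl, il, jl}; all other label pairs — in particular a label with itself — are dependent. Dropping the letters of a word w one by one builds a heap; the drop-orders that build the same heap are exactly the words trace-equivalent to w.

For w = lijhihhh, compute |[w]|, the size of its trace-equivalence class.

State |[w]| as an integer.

16

#0=l has no predecessor
#1=i has no predecessor
#2=j depends on [1:i]
#3=h depends on [1:i]
#4=i depends on [2:j, 3:h]
#5=h depends on [4:i]
#6=h depends on [5:h]
#7=h depends on [6:h]
sources: [0:l, 1:i]
N(rest) = Σ N(rest − s) over sources s of rest; N(one piece) = 1:
  size 1 → [0]=1  [7]=1
  size 2 → [0,7]=2  [6,7]=1
  size 3 → [0,6,7]=3  [5,6,7]=1
  size 4 → [0,5,6,7]=4  [4,5,6,7]=1
  size 5 → [0,4,5,6,7]=5  [2,4,5,6,7]=1  [3,4,5,6,7]=1
  size 6 → [0,2,4,5,6,7]=6  [0,3,4,5,6,7]=6  [2,3,4,5,6,7]=2
  first=0(l) contributes 2
  first=1(i) contributes 14
|[w]| = 16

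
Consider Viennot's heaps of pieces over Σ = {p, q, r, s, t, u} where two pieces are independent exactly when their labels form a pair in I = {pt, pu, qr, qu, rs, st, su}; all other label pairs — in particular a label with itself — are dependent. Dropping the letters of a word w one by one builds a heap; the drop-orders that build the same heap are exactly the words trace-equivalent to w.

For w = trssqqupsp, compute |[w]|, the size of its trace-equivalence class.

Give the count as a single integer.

drop 0:t onto floor
drop 1:r onto {0:t}
drop 2:s onto floor
drop 3:s onto {2:s}
drop 4:q onto {0:t, 3:s}
drop 5:q onto {4:q}
drop 6:u onto {1:r}
drop 7:p onto {1:r, 5:q}
drop 8:s onto {7:p}
drop 9:p onto {8:s}
ground layer = {0:t, 2:s}
drop-orders for the pieces not yet dropped (sum over which currently-grounded one goes next):
  1 to go: {6} 1  {9} 1
  2 to go: {6,9} 2  {8,9} 1
  3 to go: {6,8,9} 3  {7,8,9} 1
  4 to go: {5,7,8,9} 1  {6,7,8,9} 4
  5 to go: {1,6,7,8,9} 4  {4,5,7,8,9} 1  {5,6,7,8,9} 5
  6 to go: {1,5,6,7,8,9} 9  {3,4,5,7,8,9} 1  {4,5,6,7,8,9} 6
  7 to go: {1,4,5,6,7,8,9} 15  {2,3,4,5,7,8,9} 1  {3,4,5,6,7,8,9} 7
  8 to go: {0,1,4,5,6,7,8,9} 15  {1,3,4,5,6,7,8,9} 22  {2,3,4,5,6,7,8,9} 8
  if 0:t drops first: 30 orders
  if 2:s drops first: 37 orders
heap linearizations: 67

67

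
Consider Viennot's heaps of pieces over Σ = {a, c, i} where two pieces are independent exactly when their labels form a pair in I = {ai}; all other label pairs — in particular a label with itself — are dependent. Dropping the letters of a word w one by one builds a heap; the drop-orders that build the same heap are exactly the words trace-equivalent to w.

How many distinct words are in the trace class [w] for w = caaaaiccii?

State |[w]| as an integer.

piece 0:c — minimal
piece 1:a rests on {0:c}
piece 2:a rests on {1:a}
piece 3:a rests on {2:a}
piece 4:a rests on {3:a}
piece 5:i rests on {0:c}
piece 6:c rests on {4:a, 5:i}
piece 7:c rests on {6:c}
piece 8:i rests on {7:c}
piece 9:i rests on {8:i}
minimal pieces: {0:c}
ways to finish when only these pieces remain (= sum over removing one remaining piece with nothing left below it):
  1 left: {9}→1
  2 left: {8,9}→1
  3 left: {7,8,9}→1
  4 left: {6,7,8,9}→1
  5 left: {4,6,7,8,9}→1  {5,6,7,8,9}→1
  6 left: {3,4,6,7,8,9}→1  {4,5,6,7,8,9}→2
  7 left: {2,3,4,6,7,8,9}→1  {3,4,5,6,7,8,9}→3
  8 left: {1,2,3,4,6,7,8,9}→1  {2,3,4,5,6,7,8,9}→4
  placing 0:c first → 5 extensions

5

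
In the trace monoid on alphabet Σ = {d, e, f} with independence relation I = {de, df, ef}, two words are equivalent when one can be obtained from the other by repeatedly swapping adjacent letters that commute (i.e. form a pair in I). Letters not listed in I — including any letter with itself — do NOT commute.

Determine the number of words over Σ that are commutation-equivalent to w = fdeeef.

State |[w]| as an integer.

piece 0:f — minimal
piece 1:d — minimal
piece 2:e — minimal
piece 3:e rests on {2:e}
piece 4:e rests on {3:e}
piece 5:f rests on {0:f}
minimal pieces: {0:f, 1:d, 2:e}
ways to finish when only these pieces remain (= sum over removing one remaining piece with nothing left below it):
  1 left: {1}→1  {4}→1  {5}→1
  2 left: {0,5}→1  {1,4}→2  {1,5}→2  {3,4}→1  {4,5}→2
  3 left: {0,1,5}→3  {0,4,5}→3  {1,3,4}→3  {1,4,5}→6  {2,3,4}→1  {3,4,5}→3
  4 left: {0,1,4,5}→12  {0,3,4,5}→6  {1,2,3,4}→4  {1,3,4,5}→12  {2,3,4,5}→4
  placing 0:f first → 20 extensions
  placing 1:d first → 10 extensions
  placing 2:e first → 30 extensions
total linear extensions = 60

60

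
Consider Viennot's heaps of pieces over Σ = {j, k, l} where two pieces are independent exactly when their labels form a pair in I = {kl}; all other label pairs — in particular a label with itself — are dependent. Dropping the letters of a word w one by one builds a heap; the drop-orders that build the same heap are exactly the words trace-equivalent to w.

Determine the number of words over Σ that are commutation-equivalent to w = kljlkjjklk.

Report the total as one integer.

0(k) covers ∅
1(l) covers ∅
2(j) covers 0:k, 1:l
3(l) covers 2:j
4(k) covers 2:j
5(j) covers 3:l, 4:k
6(j) covers 5:j
7(k) covers 6:j
8(l) covers 6:j
9(k) covers 7:k
floor of heap: 0:k, 1:l
completions by unplaced set U, small U first (add the entries for U minus each lowest piece of U):
  |U|=1: {8}:1  {9}:1
  |U|=2: {7,9}:1  {8,9}:2
  |U|=3: {7,8,9}:3
  |U|=4: {6,7,8,9}:3
  |U|=5: {5,6,7,8,9}:3
  |U|=6: {3,5,6,7,8,9}:3  {4,5,6,7,8,9}:3
  |U|=7: {3,4,5,6,7,8,9}:6
  |U|=8: {2,3,4,5,6,7,8,9}:6
  start at 0(k): 6
  start at 1(l): 6
sum over floor = 12

12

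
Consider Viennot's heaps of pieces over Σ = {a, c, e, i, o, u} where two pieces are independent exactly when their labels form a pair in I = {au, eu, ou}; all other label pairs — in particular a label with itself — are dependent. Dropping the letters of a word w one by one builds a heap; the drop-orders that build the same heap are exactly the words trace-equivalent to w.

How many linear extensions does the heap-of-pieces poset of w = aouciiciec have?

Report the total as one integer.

3

drop 0:a onto floor
drop 1:o onto {0:a}
drop 2:u onto floor
drop 3:c onto {1:o, 2:u}
drop 4:i onto {3:c}
drop 5:i onto {4:i}
drop 6:c onto {5:i}
drop 7:i onto {6:c}
drop 8:e onto {7:i}
drop 9:c onto {8:e}
ground layer = {0:a, 2:u}
drop-orders for the pieces not yet dropped (sum over which currently-grounded one goes next):
  1 to go: {9} 1
  2 to go: {8,9} 1
  3 to go: {7,8,9} 1
  4 to go: {6,7,8,9} 1
  5 to go: {5,6,7,8,9} 1
  6 to go: {4,5,6,7,8,9} 1
  7 to go: {3,4,5,6,7,8,9} 1
  8 to go: {1,3,4,5,6,7,8,9} 1  {2,3,4,5,6,7,8,9} 1
  if 0:a drops first: 2 orders
  if 2:u drops first: 1 orders
heap linearizations: 3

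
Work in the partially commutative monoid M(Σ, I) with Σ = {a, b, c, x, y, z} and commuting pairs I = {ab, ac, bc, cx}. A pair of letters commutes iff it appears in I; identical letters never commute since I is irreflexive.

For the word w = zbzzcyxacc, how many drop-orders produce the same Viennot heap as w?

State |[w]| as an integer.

0(z) covers ∅
1(b) covers 0:z
2(z) covers 1:b
3(z) covers 2:z
4(c) covers 3:z
5(y) covers 4:c
6(x) covers 5:y
7(a) covers 6:x
8(c) covers 5:y
9(c) covers 8:c
floor of heap: 0:z
completions by unplaced set U, small U first (add the entries for U minus each lowest piece of U):
  |U|=1: {7}:1  {9}:1
  |U|=2: {6,7}:1  {7,9}:2  {8,9}:1
  |U|=3: {6,7,9}:3  {7,8,9}:3
  |U|=4: {6,7,8,9}:6
  |U|=5: {5,6,7,8,9}:6
  |U|=6: {4,5,6,7,8,9}:6
  |U|=7: {3,4,5,6,7,8,9}:6
  |U|=8: {2,3,4,5,6,7,8,9}:6
  start at 0(z): 6

6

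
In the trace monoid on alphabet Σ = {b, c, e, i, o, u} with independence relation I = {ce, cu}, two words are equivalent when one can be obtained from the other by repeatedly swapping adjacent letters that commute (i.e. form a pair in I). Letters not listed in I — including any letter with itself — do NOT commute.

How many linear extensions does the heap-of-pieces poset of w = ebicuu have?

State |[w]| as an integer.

piece 0:e — minimal
piece 1:b rests on {0:e}
piece 2:i rests on {1:b}
piece 3:c rests on {2:i}
piece 4:u rests on {2:i}
piece 5:u rests on {4:u}
minimal pieces: {0:e}
ways to finish when only these pieces remain (= sum over removing one remaining piece with nothing left below it):
  1 left: {3}→1  {5}→1
  2 left: {3,5}→2  {4,5}→1
  3 left: {3,4,5}→3
  4 left: {2,3,4,5}→3
  placing 0:e first → 3 extensions

3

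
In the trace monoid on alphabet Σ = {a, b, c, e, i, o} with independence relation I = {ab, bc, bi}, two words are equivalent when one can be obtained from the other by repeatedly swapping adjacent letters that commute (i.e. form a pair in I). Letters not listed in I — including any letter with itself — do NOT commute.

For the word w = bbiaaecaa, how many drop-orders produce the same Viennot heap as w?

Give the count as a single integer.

10

#0=b has no predecessor
#1=b depends on [0:b]
#2=i has no predecessor
#3=a depends on [2:i]
#4=a depends on [3:a]
#5=e depends on [1:b, 4:a]
#6=c depends on [5:e]
#7=a depends on [6:c]
#8=a depends on [7:a]
sources: [0:b, 2:i]
N(rest) = Σ N(rest − s) over sources s of rest; N(one piece) = 1:
  size 1 → [8]=1
  size 2 → [7,8]=1
  size 3 → [6,7,8]=1
  size 4 → [5,6,7,8]=1
  size 5 → [1,5,6,7,8]=1  [4,5,6,7,8]=1
  size 6 → [0,1,5,6,7,8]=1  [1,4,5,6,7,8]=2  [3,4,5,6,7,8]=1
  size 7 → [0,1,4,5,6,7,8]=3  [1,3,4,5,6,7,8]=3  [2,3,4,5,6,7,8]=1
  first=0(b) contributes 4
  first=2(i) contributes 6
|[w]| = 10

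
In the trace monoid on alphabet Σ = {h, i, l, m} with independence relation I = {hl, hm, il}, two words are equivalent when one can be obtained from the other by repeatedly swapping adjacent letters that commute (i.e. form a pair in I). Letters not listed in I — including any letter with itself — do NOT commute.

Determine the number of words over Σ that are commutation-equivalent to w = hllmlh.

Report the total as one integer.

piece 0:h — minimal
piece 1:l — minimal
piece 2:l rests on {1:l}
piece 3:m rests on {2:l}
piece 4:l rests on {3:m}
piece 5:h rests on {0:h}
minimal pieces: {0:h, 1:l}
ways to finish when only these pieces remain (= sum over removing one remaining piece with nothing left below it):
  1 left: {4}→1  {5}→1
  2 left: {0,5}→1  {3,4}→1  {4,5}→2
  3 left: {0,4,5}→3  {2,3,4}→1  {3,4,5}→3
  4 left: {0,3,4,5}→6  {1,2,3,4}→1  {2,3,4,5}→4
  placing 0:h first → 5 extensions
  placing 1:l first → 10 extensions
total linear extensions = 15

15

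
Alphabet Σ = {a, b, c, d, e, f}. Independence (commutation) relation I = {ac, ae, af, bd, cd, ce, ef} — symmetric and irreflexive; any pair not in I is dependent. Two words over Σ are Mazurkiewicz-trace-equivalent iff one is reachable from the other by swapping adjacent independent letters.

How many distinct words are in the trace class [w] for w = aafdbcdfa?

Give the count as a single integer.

drop 0:a onto floor
drop 1:a onto {0:a}
drop 2:f onto floor
drop 3:d onto {1:a, 2:f}
drop 4:b onto {1:a, 2:f}
drop 5:c onto {4:b}
drop 6:d onto {3:d}
drop 7:f onto {5:c, 6:d}
drop 8:a onto {4:b, 6:d}
ground layer = {0:a, 2:f}
drop-orders for the pieces not yet dropped (sum over which currently-grounded one goes next):
  1 to go: {7} 1  {8} 1
  2 to go: {5,7} 1  {7,8} 2
  3 to go: {5,7,8} 3  {6,7,8} 2
  4 to go: {3,6,7,8} 2  {4,5,7,8} 3  {5,6,7,8} 5
  5 to go: {3,5,6,7,8} 7  {4,5,6,7,8} 8
  6 to go: {3,4,5,6,7,8} 15
  7 to go: {1,3,4,5,6,7,8} 15  {2,3,4,5,6,7,8} 15
  if 0:a drops first: 30 orders
  if 2:f drops first: 15 orders
heap linearizations: 45

45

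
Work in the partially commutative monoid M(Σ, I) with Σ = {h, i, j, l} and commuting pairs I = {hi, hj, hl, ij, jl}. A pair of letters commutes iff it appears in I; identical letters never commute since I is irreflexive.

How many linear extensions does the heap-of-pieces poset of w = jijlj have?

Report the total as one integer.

piece 0:j — minimal
piece 1:i — minimal
piece 2:j rests on {0:j}
piece 3:l rests on {1:i}
piece 4:j rests on {2:j}
minimal pieces: {0:j, 1:i}
ways to finish when only these pieces remain (= sum over removing one remaining piece with nothing left below it):
  1 left: {3}→1  {4}→1
  2 left: {1,3}→1  {2,4}→1  {3,4}→2
  3 left: {0,2,4}→1  {1,3,4}→3  {2,3,4}→3
  placing 0:j first → 6 extensions
  placing 1:i first → 4 extensions
total linear extensions = 10

10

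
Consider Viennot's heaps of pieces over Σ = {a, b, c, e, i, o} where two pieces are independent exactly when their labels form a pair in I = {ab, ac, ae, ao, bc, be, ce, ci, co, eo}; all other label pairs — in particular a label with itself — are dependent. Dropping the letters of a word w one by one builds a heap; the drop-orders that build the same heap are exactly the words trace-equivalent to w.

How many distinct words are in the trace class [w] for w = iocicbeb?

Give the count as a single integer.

piece 0:i — minimal
piece 1:o rests on {0:i}
piece 2:c — minimal
piece 3:i rests on {1:o}
piece 4:c rests on {2:c}
piece 5:b rests on {3:i}
piece 6:e rests on {3:i}
piece 7:b rests on {5:b}
minimal pieces: {0:i, 2:c}
ways to finish when only these pieces remain (= sum over removing one remaining piece with nothing left below it):
  1 left: {4}→1  {6}→1  {7}→1
  2 left: {2,4}→1  {4,6}→2  {4,7}→2  {5,7}→1  {6,7}→2
  3 left: {2,4,6}→3  {2,4,7}→3  {4,5,7}→3  {4,6,7}→6  {5,6,7}→3
  4 left: {2,4,5,7}→6  {2,4,6,7}→12  {3,5,6,7}→3  {4,5,6,7}→12
  5 left: {1,3,5,6,7}→3  {2,4,5,6,7}→30  {3,4,5,6,7}→15
  6 left: {0,1,3,5,6,7}→3  {1,3,4,5,6,7}→18  {2,3,4,5,6,7}→45
  placing 0:i first → 63 extensions
  placing 2:c first → 21 extensions
total linear extensions = 84

84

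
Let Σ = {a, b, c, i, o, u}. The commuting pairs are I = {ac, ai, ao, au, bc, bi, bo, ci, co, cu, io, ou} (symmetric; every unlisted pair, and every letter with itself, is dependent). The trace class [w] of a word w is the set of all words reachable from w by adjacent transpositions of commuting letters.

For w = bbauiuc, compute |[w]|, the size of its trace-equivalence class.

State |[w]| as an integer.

piece 0:b — minimal
piece 1:b rests on {0:b}
piece 2:a rests on {1:b}
piece 3:u rests on {1:b}
piece 4:i rests on {3:u}
piece 5:u rests on {4:i}
piece 6:c — minimal
minimal pieces: {0:b, 6:c}
ways to finish when only these pieces remain (= sum over removing one remaining piece with nothing left below it):
  1 left: {2}→1  {5}→1  {6}→1
  2 left: {2,5}→2  {2,6}→2  {4,5}→1  {5,6}→2
  3 left: {2,4,5}→3  {2,5,6}→6  {3,4,5}→1  {4,5,6}→3
  4 left: {2,3,4,5}→4  {2,4,5,6}→12  {3,4,5,6}→4
  5 left: {1,2,3,4,5}→4  {2,3,4,5,6}→20
  placing 0:b first → 24 extensions
  placing 6:c first → 4 extensions
total linear extensions = 28

28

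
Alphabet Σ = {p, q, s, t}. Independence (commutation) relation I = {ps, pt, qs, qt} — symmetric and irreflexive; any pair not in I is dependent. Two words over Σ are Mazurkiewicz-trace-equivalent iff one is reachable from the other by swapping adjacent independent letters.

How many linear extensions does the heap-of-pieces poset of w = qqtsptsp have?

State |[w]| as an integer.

piece 0:q — minimal
piece 1:q rests on {0:q}
piece 2:t — minimal
piece 3:s rests on {2:t}
piece 4:p rests on {1:q}
piece 5:t rests on {3:s}
piece 6:s rests on {5:t}
piece 7:p rests on {4:p}
minimal pieces: {0:q, 2:t}
ways to finish when only these pieces remain (= sum over removing one remaining piece with nothing left below it):
  1 left: {6}→1  {7}→1
  2 left: {4,7}→1  {5,6}→1  {6,7}→2
  3 left: {1,4,7}→1  {3,5,6}→1  {4,6,7}→3  {5,6,7}→3
  4 left: {0,1,4,7}→1  {1,4,6,7}→4  {2,3,5,6}→1  {3,5,6,7}→4  {4,5,6,7}→6
  5 left: {0,1,4,6,7}→5  {1,4,5,6,7}→10  {2,3,5,6,7}→5  {3,4,5,6,7}→10
  6 left: {0,1,4,5,6,7}→15  {1,3,4,5,6,7}→20  {2,3,4,5,6,7}→15
  placing 0:q first → 35 extensions
  placing 2:t first → 35 extensions
total linear extensions = 70

70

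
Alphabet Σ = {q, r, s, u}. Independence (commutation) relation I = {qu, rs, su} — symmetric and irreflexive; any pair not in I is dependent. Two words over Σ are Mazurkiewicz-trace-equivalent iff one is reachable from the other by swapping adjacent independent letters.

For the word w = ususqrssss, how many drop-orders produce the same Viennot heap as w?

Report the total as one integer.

110

drop 0:u onto floor
drop 1:s onto floor
drop 2:u onto {0:u}
drop 3:s onto {1:s}
drop 4:q onto {3:s}
drop 5:r onto {2:u, 4:q}
drop 6:s onto {4:q}
drop 7:s onto {6:s}
drop 8:s onto {7:s}
drop 9:s onto {8:s}
ground layer = {0:u, 1:s}
drop-orders for the pieces not yet dropped (sum over which currently-grounded one goes next):
  1 to go: {5} 1  {9} 1
  2 to go: {2,5} 1  {5,9} 2  {8,9} 1
  3 to go: {0,2,5} 1  {2,5,9} 3  {5,8,9} 3  {7,8,9} 1
  4 to go: {0,2,5,9} 4  {2,5,8,9} 6  {5,7,8,9} 4  {6,7,8,9} 1
  5 to go: {0,2,5,8,9} 10  {2,5,7,8,9} 10  {5,6,7,8,9} 5
  6 to go: {0,2,5,7,8,9} 20  {2,5,6,7,8,9} 15  {4,5,6,7,8,9} 5
  7 to go: {0,2,5,6,7,8,9} 35  {2,4,5,6,7,8,9} 20  {3,4,5,6,7,8,9} 5
  8 to go: {0,2,4,5,6,7,8,9} 55  {1,3,4,5,6,7,8,9} 5  {2,3,4,5,6,7,8,9} 25
  if 0:u drops first: 30 orders
  if 1:s drops first: 80 orders
heap linearizations: 110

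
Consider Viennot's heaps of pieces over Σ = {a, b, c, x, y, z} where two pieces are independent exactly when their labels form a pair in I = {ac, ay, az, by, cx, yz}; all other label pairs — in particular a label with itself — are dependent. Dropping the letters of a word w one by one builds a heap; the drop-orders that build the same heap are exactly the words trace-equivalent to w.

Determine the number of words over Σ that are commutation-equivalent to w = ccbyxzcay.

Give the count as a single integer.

drop 0:c onto floor
drop 1:c onto {0:c}
drop 2:b onto {1:c}
drop 3:y onto {1:c}
drop 4:x onto {2:b, 3:y}
drop 5:z onto {4:x}
drop 6:c onto {5:z}
drop 7:a onto {4:x}
drop 8:y onto {6:c}
ground layer = {0:c}
drop-orders for the pieces not yet dropped (sum over which currently-grounded one goes next):
  1 to go: {7} 1  {8} 1
  2 to go: {6,8} 1  {7,8} 2
  3 to go: {5,6,8} 1  {6,7,8} 3
  4 to go: {5,6,7,8} 4
  5 to go: {4,5,6,7,8} 4
  6 to go: {2,4,5,6,7,8} 4  {3,4,5,6,7,8} 4
  7 to go: {2,3,4,5,6,7,8} 8
  if 0:c drops first: 8 orders

8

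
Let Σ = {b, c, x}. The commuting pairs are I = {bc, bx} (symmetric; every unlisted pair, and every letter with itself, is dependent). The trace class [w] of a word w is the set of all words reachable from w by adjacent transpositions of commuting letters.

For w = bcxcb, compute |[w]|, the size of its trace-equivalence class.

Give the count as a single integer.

10

#0=b has no predecessor
#1=c has no predecessor
#2=x depends on [1:c]
#3=c depends on [2:x]
#4=b depends on [0:b]
sources: [0:b, 1:c]
N(rest) = Σ N(rest − s) over sources s of rest; N(one piece) = 1:
  size 1 → [3]=1  [4]=1
  size 2 → [0,4]=1  [2,3]=1  [3,4]=2
  size 3 → [0,3,4]=3  [1,2,3]=1  [2,3,4]=3
  first=0(b) contributes 4
  first=1(c) contributes 6
|[w]| = 10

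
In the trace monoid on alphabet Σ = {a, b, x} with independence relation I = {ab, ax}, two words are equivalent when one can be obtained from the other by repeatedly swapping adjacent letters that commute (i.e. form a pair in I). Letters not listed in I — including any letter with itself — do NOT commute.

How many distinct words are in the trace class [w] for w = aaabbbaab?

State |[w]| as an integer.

piece 0:a — minimal
piece 1:a rests on {0:a}
piece 2:a rests on {1:a}
piece 3:b — minimal
piece 4:b rests on {3:b}
piece 5:b rests on {4:b}
piece 6:a rests on {2:a}
piece 7:a rests on {6:a}
piece 8:b rests on {5:b}
minimal pieces: {0:a, 3:b}
ways to finish when only these pieces remain (= sum over removing one remaining piece with nothing left below it):
  1 left: {7}→1  {8}→1
  2 left: {5,8}→1  {6,7}→1  {7,8}→2
  3 left: {2,6,7}→1  {4,5,8}→1  {5,7,8}→3  {6,7,8}→3
  4 left: {1,2,6,7}→1  {2,6,7,8}→4  {3,4,5,8}→1  {4,5,7,8}→4  {5,6,7,8}→6
  5 left: {0,1,2,6,7}→1  {1,2,6,7,8}→5  {2,5,6,7,8}→10  {3,4,5,7,8}→5  {4,5,6,7,8}→10
  6 left: {0,1,2,6,7,8}→6  {1,2,5,6,7,8}→15  {2,4,5,6,7,8}→20  {3,4,5,6,7,8}→15
  7 left: {0,1,2,5,6,7,8}→21  {1,2,4,5,6,7,8}→35  {2,3,4,5,6,7,8}→35
  placing 0:a first → 70 extensions
  placing 3:b first → 56 extensions
total linear extensions = 126

126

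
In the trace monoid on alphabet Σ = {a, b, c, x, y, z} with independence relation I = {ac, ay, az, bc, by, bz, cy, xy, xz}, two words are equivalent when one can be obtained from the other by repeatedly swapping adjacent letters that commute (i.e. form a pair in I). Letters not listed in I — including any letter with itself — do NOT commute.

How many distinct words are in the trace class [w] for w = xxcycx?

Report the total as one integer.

drop 0:x onto floor
drop 1:x onto {0:x}
drop 2:c onto {1:x}
drop 3:y onto floor
drop 4:c onto {2:c}
drop 5:x onto {4:c}
ground layer = {0:x, 3:y}
drop-orders for the pieces not yet dropped (sum over which currently-grounded one goes next):
  1 to go: {3} 1  {5} 1
  2 to go: {3,5} 2  {4,5} 1
  3 to go: {2,4,5} 1  {3,4,5} 3
  4 to go: {1,2,4,5} 1  {2,3,4,5} 4
  if 0:x drops first: 5 orders
  if 3:y drops first: 1 orders
heap linearizations: 6

6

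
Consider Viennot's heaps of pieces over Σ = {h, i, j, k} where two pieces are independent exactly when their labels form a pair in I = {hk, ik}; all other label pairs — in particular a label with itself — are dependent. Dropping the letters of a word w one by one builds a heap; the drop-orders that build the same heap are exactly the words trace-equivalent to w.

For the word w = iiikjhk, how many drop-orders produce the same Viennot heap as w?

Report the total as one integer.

8

#0=i has no predecessor
#1=i depends on [0:i]
#2=i depends on [1:i]
#3=k has no predecessor
#4=j depends on [2:i, 3:k]
#5=h depends on [4:j]
#6=k depends on [4:j]
sources: [0:i, 3:k]
N(rest) = Σ N(rest − s) over sources s of rest; N(one piece) = 1:
  size 1 → [5]=1  [6]=1
  size 2 → [5,6]=2
  size 3 → [4,5,6]=2
  size 4 → [2,4,5,6]=2  [3,4,5,6]=2
  size 5 → [1,2,4,5,6]=2  [2,3,4,5,6]=4
  first=0(i) contributes 6
  first=3(k) contributes 2
|[w]| = 8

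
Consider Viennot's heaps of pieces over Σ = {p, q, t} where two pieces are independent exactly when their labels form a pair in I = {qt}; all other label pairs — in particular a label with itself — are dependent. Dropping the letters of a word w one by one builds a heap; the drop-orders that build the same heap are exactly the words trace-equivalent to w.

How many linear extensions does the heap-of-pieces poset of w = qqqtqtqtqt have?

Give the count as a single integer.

#0=q has no predecessor
#1=q depends on [0:q]
#2=q depends on [1:q]
#3=t has no predecessor
#4=q depends on [2:q]
#5=t depends on [3:t]
#6=q depends on [4:q]
#7=t depends on [5:t]
#8=q depends on [6:q]
#9=t depends on [7:t]
sources: [0:q, 3:t]
N(rest) = Σ N(rest − s) over sources s of rest; N(one piece) = 1:
  size 1 → [8]=1  [9]=1
  size 2 → [6,8]=1  [7,9]=1  [8,9]=2
  size 3 → [4,6,8]=1  [5,7,9]=1  [6,8,9]=3  [7,8,9]=3
  size 4 → [2,4,6,8]=1  [3,5,7,9]=1  [4,6,8,9]=4  [5,7,8,9]=4  [6,7,8,9]=6
  size 5 → [1,2,4,6,8]=1  [2,4,6,8,9]=5  [3,5,7,8,9]=5  [4,6,7,8,9]=10  [5,6,7,8,9]=10
  size 6 → [0,1,2,4,6,8]=1  [1,2,4,6,8,9]=6  [2,4,6,7,8,9]=15  [3,5,6,7,8,9]=15  [4,5,6,7,8,9]=20
  size 7 → [0,1,2,4,6,8,9]=7  [1,2,4,6,7,8,9]=21  [2,4,5,6,7,8,9]=35  [3,4,5,6,7,8,9]=35
  size 8 → [0,1,2,4,6,7,8,9]=28  [1,2,4,5,6,7,8,9]=56  [2,3,4,5,6,7,8,9]=70
  first=0(q) contributes 126
  first=3(t) contributes 84
|[w]| = 210

210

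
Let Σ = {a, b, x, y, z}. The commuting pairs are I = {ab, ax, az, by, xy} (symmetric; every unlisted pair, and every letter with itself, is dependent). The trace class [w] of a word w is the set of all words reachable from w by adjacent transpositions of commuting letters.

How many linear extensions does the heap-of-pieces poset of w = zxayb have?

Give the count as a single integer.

9

0(z) covers ∅
1(x) covers 0:z
2(a) covers ∅
3(y) covers 0:z, 2:a
4(b) covers 1:x
floor of heap: 0:z, 2:a
completions by unplaced set U, small U first (add the entries for U minus each lowest piece of U):
  |U|=1: {3}:1  {4}:1
  |U|=2: {1,4}:1  {2,3}:1  {3,4}:2
  |U|=3: {1,3,4}:3  {2,3,4}:3
  start at 0(z): 6
  start at 2(a): 3
sum over floor = 9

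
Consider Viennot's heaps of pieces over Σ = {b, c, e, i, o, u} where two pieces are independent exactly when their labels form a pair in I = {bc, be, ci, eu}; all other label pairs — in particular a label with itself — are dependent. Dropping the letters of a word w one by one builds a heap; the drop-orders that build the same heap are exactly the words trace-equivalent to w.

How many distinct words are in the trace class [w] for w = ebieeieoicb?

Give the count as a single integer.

6

0(e) covers ∅
1(b) covers ∅
2(i) covers 0:e, 1:b
3(e) covers 2:i
4(e) covers 3:e
5(i) covers 4:e
6(e) covers 5:i
7(o) covers 6:e
8(i) covers 7:o
9(c) covers 7:o
10(b) covers 8:i
floor of heap: 0:e, 1:b
completions by unplaced set U, small U first (add the entries for U minus each lowest piece of U):
  |U|=1: {9}:1  {10}:1
  |U|=2: {8,10}:1  {9,10}:2
  |U|=3: {8,9,10}:3
  |U|=4: {7,8,9,10}:3
  |U|=5: {6,7,8,9,10}:3
  |U|=6: {5,6,7,8,9,10}:3
  |U|=7: {4,5,6,7,8,9,10}:3
  |U|=8: {3,4,5,6,7,8,9,10}:3
  |U|=9: {2,3,4,5,6,7,8,9,10}:3
  start at 0(e): 3
  start at 1(b): 3
sum over floor = 6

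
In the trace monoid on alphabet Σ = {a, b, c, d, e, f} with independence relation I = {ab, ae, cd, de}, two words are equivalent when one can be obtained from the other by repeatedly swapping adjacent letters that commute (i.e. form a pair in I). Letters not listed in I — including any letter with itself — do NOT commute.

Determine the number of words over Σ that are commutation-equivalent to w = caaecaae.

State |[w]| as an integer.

drop 0:c onto floor
drop 1:a onto {0:c}
drop 2:a onto {1:a}
drop 3:e onto {0:c}
drop 4:c onto {2:a, 3:e}
drop 5:a onto {4:c}
drop 6:a onto {5:a}
drop 7:e onto {4:c}
ground layer = {0:c}
drop-orders for the pieces not yet dropped (sum over which currently-grounded one goes next):
  1 to go: {6} 1  {7} 1
  2 to go: {5,6} 1  {6,7} 2
  3 to go: {5,6,7} 3
  4 to go: {4,5,6,7} 3
  5 to go: {2,4,5,6,7} 3  {3,4,5,6,7} 3
  6 to go: {1,2,4,5,6,7} 3  {2,3,4,5,6,7} 6
  if 0:c drops first: 9 orders

9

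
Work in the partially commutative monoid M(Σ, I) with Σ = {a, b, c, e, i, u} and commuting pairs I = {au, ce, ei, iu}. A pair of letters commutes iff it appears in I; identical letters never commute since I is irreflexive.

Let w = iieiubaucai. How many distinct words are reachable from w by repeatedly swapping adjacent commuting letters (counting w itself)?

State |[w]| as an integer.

20

drop 0:i onto floor
drop 1:i onto {0:i}
drop 2:e onto floor
drop 3:i onto {1:i}
drop 4:u onto {2:e}
drop 5:b onto {3:i, 4:u}
drop 6:a onto {5:b}
drop 7:u onto {5:b}
drop 8:c onto {6:a, 7:u}
drop 9:a onto {8:c}
drop 10:i onto {9:a}
ground layer = {0:i, 2:e}
drop-orders for the pieces not yet dropped (sum over which currently-grounded one goes next):
  1 to go: {10} 1
  2 to go: {9,10} 1
  3 to go: {8,9,10} 1
  4 to go: {6,8,9,10} 1  {7,8,9,10} 1
  5 to go: {6,7,8,9,10} 2
  6 to go: {5,6,7,8,9,10} 2
  7 to go: {3,5,6,7,8,9,10} 2  {4,5,6,7,8,9,10} 2
  8 to go: {1,3,5,6,7,8,9,10} 2  {2,4,5,6,7,8,9,10} 2  {3,4,5,6,7,8,9,10} 4
  9 to go: {0,1,3,5,6,7,8,9,10} 2  {1,3,4,5,6,7,8,9,10} 6  {2,3,4,5,6,7,8,9,10} 6
  if 0:i drops first: 12 orders
  if 2:e drops first: 8 orders
heap linearizations: 20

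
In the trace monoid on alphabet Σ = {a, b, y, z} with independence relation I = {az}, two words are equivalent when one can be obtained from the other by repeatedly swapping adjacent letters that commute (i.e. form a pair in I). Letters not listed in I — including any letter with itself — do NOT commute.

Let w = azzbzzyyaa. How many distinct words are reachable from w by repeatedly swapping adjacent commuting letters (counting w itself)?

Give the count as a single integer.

3

0(a) covers ∅
1(z) covers ∅
2(z) covers 1:z
3(b) covers 0:a, 2:z
4(z) covers 3:b
5(z) covers 4:z
6(y) covers 5:z
7(y) covers 6:y
8(a) covers 7:y
9(a) covers 8:a
floor of heap: 0:a, 1:z
completions by unplaced set U, small U first (add the entries for U minus each lowest piece of U):
  |U|=1: {9}:1
  |U|=2: {8,9}:1
  |U|=3: {7,8,9}:1
  |U|=4: {6,7,8,9}:1
  |U|=5: {5,6,7,8,9}:1
  |U|=6: {4,5,6,7,8,9}:1
  |U|=7: {3,4,5,6,7,8,9}:1
  |U|=8: {0,3,4,5,6,7,8,9}:1  {2,3,4,5,6,7,8,9}:1
  start at 0(a): 1
  start at 1(z): 2
sum over floor = 3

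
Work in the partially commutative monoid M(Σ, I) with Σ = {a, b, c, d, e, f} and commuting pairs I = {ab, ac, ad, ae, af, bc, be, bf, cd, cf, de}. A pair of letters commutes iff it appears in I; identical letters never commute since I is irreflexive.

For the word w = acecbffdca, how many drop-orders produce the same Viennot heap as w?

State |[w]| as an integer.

2925

piece 0:a — minimal
piece 1:c — minimal
piece 2:e rests on {1:c}
piece 3:c rests on {2:e}
piece 4:b — minimal
piece 5:f rests on {2:e}
piece 6:f rests on {5:f}
piece 7:d rests on {4:b, 6:f}
piece 8:c rests on {3:c}
piece 9:a rests on {0:a}
minimal pieces: {0:a, 1:c, 4:b}
ways to finish when only these pieces remain (= sum over removing one remaining piece with nothing left below it):
  1 left: {7}→1  {8}→1  {9}→1
  2 left: {0,9}→1  {3,8}→1  {4,7}→1  {6,7}→1  {7,8}→2  {7,9}→2  {8,9}→2
  3 left: {0,7,9}→3  {0,8,9}→3  {3,7,8}→3  {3,8,9}→3  {4,6,7}→2  {4,7,8}→3  {4,7,9}→3  {5,6,7}→1  {6,7,8}→3  {6,7,9}→3  {7,8,9}→6
  4 left: {0,3,8,9}→6  {0,4,7,9}→6  {0,6,7,9}→6  {0,7,8,9}→12  {3,4,7,8}→6  {3,6,7,8}→6  {3,7,8,9}→12  {4,5,6,7}→3  {4,6,7,8}→8  {4,6,7,9}→8  {4,7,8,9}→12  {5,6,7,8}→4  {5,6,7,9}→4  {6,7,8,9}→12
  5 left: {0,3,7,8,9}→30  {0,4,6,7,9}→20  {0,4,7,8,9}→30  {0,5,6,7,9}→10  {0,6,7,8,9}→30  {3,4,6,7,8}→20  {3,4,7,8,9}→30  {3,5,6,7,8}→10  {3,6,7,8,9}→30  {4,5,6,7,8}→15  {4,5,6,7,9}→15  {4,6,7,8,9}→40  {5,6,7,8,9}→20
  6 left: {0,3,4,7,8,9}→90  {0,3,6,7,8,9}→90  {0,4,5,6,7,9}→45  {0,4,6,7,8,9}→120  {0,5,6,7,8,9}→60  {2,3,5,6,7,8}→10  {3,4,5,6,7,8}→45  {3,4,6,7,8,9}→120  {3,5,6,7,8,9}→60  {4,5,6,7,8,9}→90
  7 left: {0,3,4,6,7,8,9}→420  {0,3,5,6,7,8,9}→210  {0,4,5,6,7,8,9}→315  {1,2,3,5,6,7,8}→10  {2,3,4,5,6,7,8}→55  {2,3,5,6,7,8,9}→70  {3,4,5,6,7,8,9}→315
  8 left: {0,2,3,5,6,7,8,9}→280  {0,3,4,5,6,7,8,9}→1260  {1,2,3,4,5,6,7,8}→65  {1,2,3,5,6,7,8,9}→80  {2,3,4,5,6,7,8,9}→440
  placing 0:a first → 585 extensions
  placing 1:c first → 1980 extensions
  placing 4:b first → 360 extensions
total linear extensions = 2925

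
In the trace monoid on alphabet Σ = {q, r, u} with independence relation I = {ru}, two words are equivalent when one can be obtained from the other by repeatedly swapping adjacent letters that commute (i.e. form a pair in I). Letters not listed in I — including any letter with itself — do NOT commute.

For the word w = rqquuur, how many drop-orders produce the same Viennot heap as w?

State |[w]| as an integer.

4

0(r) covers ∅
1(q) covers 0:r
2(q) covers 1:q
3(u) covers 2:q
4(u) covers 3:u
5(u) covers 4:u
6(r) covers 2:q
floor of heap: 0:r
completions by unplaced set U, small U first (add the entries for U minus each lowest piece of U):
  |U|=1: {5}:1  {6}:1
  |U|=2: {4,5}:1  {5,6}:2
  |U|=3: {3,4,5}:1  {4,5,6}:3
  |U|=4: {3,4,5,6}:4
  |U|=5: {2,3,4,5,6}:4
  start at 0(r): 4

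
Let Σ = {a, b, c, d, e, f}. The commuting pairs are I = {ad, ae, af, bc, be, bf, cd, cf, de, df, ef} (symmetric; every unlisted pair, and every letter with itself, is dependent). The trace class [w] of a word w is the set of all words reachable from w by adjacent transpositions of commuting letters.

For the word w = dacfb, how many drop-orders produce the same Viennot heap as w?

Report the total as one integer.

drop 0:d onto floor
drop 1:a onto floor
drop 2:c onto {1:a}
drop 3:f onto floor
drop 4:b onto {0:d, 1:a}
ground layer = {0:d, 1:a, 3:f}
drop-orders for the pieces not yet dropped (sum over which currently-grounded one goes next):
  1 to go: {2} 1  {3} 1  {4} 1
  2 to go: {0,4} 1  {2,3} 2  {2,4} 2  {3,4} 2
  3 to go: {0,2,4} 3  {0,3,4} 3  {1,2,4} 2  {2,3,4} 6
  if 0:d drops first: 8 orders
  if 1:a drops first: 12 orders
  if 3:f drops first: 5 orders
heap linearizations: 25

25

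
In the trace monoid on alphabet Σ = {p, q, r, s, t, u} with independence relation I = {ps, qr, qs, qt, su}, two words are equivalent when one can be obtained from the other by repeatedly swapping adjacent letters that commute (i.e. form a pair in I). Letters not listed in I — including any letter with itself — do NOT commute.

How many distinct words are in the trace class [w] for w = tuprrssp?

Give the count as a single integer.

3

0(t) covers ∅
1(u) covers 0:t
2(p) covers 1:u
3(r) covers 2:p
4(r) covers 3:r
5(s) covers 4:r
6(s) covers 5:s
7(p) covers 4:r
floor of heap: 0:t
completions by unplaced set U, small U first (add the entries for U minus each lowest piece of U):
  |U|=1: {6}:1  {7}:1
  |U|=2: {5,6}:1  {6,7}:2
  |U|=3: {5,6,7}:3
  |U|=4: {4,5,6,7}:3
  |U|=5: {3,4,5,6,7}:3
  |U|=6: {2,3,4,5,6,7}:3
  start at 0(t): 3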